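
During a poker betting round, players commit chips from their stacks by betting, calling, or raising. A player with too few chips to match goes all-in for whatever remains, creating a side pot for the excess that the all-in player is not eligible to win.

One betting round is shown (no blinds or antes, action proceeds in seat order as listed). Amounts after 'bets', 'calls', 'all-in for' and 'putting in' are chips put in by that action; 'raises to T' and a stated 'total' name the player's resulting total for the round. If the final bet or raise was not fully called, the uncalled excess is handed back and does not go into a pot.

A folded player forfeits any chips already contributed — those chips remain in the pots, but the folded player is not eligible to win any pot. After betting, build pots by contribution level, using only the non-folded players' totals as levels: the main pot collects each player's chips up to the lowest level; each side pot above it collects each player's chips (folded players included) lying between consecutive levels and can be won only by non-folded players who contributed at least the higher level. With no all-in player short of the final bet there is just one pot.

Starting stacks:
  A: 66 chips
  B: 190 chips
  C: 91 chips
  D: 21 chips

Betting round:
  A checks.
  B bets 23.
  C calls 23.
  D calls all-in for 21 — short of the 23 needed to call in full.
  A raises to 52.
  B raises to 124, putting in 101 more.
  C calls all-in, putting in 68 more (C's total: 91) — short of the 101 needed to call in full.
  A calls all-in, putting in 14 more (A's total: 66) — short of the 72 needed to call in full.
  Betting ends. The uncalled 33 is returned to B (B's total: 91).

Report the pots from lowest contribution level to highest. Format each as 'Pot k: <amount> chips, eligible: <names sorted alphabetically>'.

Pot 1: 84 chips, eligible: A, B, C, D
Pot 2: 135 chips, eligible: A, B, C
Pot 3: 50 chips, eligible: B, C

Derivation:
Contributions (after 33 returned to B): A=66, B=91, C=91, D=21
Pot levels (distinct totals of non-folded players): 21, 66, 91
Layer 1-21: 21 each from A, B, C, D = 21*4 = 84 chips; eligible A, B, C, D
Layer 22-66: 45 each from A, B, C = 45*3 = 135 chips; eligible A, B, C
Layer 67-91: 25 each from B, C = 25*2 = 50 chips; eligible B, C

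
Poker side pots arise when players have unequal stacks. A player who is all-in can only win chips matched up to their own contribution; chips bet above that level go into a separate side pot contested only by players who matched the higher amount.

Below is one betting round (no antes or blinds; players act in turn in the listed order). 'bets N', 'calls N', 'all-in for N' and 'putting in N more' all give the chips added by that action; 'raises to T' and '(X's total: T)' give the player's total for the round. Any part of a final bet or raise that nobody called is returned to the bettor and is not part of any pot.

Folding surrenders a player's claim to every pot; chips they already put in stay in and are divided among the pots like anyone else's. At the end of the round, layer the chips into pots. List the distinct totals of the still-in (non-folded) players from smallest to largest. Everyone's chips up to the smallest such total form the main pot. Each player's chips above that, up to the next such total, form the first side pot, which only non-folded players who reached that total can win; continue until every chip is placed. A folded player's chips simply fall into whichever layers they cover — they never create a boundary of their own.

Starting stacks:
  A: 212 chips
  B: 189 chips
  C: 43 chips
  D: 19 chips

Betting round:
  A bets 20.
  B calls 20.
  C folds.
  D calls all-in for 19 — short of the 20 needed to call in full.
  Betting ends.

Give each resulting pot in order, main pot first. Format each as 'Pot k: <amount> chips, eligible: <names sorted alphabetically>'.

Contributions: A=20, B=20, D=19
Folded: C
Pot levels (distinct totals of non-folded players): 19, 20
Layer 1-19: 19 each from A, B, D = 19*3 = 57 chips; eligible A, B, D
Layer 20-20: 1 each from A, B = 1*2 = 2 chips; eligible A, B

Pot 1: 57 chips, eligible: A, B, D
Pot 2: 2 chips, eligible: A, B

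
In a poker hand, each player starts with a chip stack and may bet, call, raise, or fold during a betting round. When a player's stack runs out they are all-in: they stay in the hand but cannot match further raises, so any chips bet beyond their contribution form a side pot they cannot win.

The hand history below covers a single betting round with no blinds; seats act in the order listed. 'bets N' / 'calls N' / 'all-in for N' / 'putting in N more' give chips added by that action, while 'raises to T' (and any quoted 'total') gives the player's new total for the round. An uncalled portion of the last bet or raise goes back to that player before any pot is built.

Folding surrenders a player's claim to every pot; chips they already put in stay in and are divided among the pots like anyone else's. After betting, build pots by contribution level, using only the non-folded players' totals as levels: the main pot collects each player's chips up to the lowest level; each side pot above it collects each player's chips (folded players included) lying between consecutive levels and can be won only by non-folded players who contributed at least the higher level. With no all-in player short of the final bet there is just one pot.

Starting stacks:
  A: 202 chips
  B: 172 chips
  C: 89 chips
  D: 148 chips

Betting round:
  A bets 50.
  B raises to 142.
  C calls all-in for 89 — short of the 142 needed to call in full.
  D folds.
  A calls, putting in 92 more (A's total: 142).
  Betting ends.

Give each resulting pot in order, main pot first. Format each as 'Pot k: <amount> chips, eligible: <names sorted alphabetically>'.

Contributions: A=142, B=142, C=89
Folded: D
Pot levels (distinct totals of non-folded players): 89, 142
Layer 1-89: 89 each from A, B, C = 89*3 = 267 chips; eligible A, B, C
Layer 90-142: 53 each from A, B = 53*2 = 106 chips; eligible A, B

Pot 1: 267 chips, eligible: A, B, C
Pot 2: 106 chips, eligible: A, B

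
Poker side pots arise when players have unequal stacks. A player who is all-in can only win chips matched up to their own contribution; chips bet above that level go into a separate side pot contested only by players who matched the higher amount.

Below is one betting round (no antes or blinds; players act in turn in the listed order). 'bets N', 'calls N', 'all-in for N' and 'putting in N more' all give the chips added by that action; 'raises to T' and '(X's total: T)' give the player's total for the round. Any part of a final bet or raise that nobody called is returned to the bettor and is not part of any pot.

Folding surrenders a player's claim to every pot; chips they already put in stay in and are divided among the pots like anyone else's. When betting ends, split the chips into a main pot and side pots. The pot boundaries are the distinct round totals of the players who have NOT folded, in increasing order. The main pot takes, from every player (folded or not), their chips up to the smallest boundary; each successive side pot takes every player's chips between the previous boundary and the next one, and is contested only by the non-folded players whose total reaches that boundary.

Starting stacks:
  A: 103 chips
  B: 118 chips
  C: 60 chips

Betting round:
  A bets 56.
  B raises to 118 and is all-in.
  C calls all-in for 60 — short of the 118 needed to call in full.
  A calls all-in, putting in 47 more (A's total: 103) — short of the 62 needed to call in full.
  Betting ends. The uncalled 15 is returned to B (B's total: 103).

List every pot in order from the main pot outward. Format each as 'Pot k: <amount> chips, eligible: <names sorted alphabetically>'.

Pot 1: 180 chips, eligible: A, B, C
Pot 2: 86 chips, eligible: A, B

Derivation:
Contributions (after 15 returned to B): A=103, B=103, C=60
Pot levels (distinct totals of non-folded players): 60, 103
Layer 1-60: 60 each from A, B, C = 60*3 = 180 chips; eligible A, B, C
Layer 61-103: 43 each from A, B = 43*2 = 86 chips; eligible A, B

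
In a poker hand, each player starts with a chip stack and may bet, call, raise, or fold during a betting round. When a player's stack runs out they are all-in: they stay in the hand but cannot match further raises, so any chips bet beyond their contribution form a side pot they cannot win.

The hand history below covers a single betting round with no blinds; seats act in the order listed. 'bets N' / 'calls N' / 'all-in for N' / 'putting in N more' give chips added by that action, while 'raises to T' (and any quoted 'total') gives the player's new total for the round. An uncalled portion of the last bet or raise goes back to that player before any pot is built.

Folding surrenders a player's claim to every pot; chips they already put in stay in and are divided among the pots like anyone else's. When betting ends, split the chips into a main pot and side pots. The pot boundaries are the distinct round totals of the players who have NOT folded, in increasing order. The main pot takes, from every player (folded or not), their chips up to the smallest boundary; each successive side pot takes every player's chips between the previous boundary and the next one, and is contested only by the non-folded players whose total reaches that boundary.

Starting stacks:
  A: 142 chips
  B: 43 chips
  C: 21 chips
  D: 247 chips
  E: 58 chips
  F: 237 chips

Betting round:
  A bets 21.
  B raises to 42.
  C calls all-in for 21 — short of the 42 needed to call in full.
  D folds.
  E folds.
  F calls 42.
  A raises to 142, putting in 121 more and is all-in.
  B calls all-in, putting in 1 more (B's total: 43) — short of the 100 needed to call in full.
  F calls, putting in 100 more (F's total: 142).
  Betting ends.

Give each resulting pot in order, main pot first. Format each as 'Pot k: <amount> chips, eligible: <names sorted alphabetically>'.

Pot 1: 84 chips, eligible: A, B, C, F
Pot 2: 66 chips, eligible: A, B, F
Pot 3: 198 chips, eligible: A, F

Derivation:
Contributions: A=142, B=43, C=21, F=142
Folded: D, E
Pot levels (distinct totals of non-folded players): 21, 43, 142
Layer 1-21: 21 each from A, B, C, F = 21*4 = 84 chips; eligible A, B, C, F
Layer 22-43: 22 each from A, B, F = 22*3 = 66 chips; eligible A, B, F
Layer 44-142: 99 each from A, F = 99*2 = 198 chips; eligible A, F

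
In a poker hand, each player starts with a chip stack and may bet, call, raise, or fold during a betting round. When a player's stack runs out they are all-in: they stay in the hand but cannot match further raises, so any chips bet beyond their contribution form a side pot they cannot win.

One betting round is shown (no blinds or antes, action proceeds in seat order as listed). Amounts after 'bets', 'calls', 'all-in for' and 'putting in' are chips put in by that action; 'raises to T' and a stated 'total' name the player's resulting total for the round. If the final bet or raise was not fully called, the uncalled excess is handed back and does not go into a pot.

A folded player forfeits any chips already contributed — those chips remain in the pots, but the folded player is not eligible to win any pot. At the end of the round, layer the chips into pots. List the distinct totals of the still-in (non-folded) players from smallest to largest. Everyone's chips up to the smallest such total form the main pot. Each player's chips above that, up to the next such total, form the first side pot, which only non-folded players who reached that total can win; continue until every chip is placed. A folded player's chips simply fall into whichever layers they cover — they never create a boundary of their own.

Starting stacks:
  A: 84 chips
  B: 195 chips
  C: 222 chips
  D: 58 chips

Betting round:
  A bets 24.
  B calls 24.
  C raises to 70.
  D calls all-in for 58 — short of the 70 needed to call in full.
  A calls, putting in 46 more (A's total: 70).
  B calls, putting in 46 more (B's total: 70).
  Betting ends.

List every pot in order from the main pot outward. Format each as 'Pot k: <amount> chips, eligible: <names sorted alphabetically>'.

Pot 1: 232 chips, eligible: A, B, C, D
Pot 2: 36 chips, eligible: A, B, C

Derivation:
Contributions: A=70, B=70, C=70, D=58
Pot levels (distinct totals of non-folded players): 58, 70
Layer 1-58: 58 each from A, B, C, D = 58*4 = 232 chips; eligible A, B, C, D
Layer 59-70: 12 each from A, B, C = 12*3 = 36 chips; eligible A, B, C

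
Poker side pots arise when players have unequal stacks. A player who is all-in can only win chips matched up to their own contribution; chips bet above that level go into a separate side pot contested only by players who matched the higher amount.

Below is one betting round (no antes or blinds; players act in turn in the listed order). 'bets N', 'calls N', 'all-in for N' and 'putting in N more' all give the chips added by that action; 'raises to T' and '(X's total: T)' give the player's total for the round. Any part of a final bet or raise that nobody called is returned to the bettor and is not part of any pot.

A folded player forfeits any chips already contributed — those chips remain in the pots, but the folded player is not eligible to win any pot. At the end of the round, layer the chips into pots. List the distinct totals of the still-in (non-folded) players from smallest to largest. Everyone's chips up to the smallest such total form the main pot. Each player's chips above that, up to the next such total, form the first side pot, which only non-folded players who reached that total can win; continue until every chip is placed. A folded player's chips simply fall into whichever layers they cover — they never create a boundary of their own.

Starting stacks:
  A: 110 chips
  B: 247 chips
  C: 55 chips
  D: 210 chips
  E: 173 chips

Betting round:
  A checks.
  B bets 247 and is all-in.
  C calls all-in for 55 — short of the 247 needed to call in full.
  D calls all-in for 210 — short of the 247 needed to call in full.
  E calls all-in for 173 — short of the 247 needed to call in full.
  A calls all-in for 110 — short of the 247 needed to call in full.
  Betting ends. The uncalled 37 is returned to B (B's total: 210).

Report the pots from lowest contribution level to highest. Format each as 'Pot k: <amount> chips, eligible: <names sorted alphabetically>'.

Contributions (after 37 returned to B): A=110, B=210, C=55, D=210, E=173
Pot levels (distinct totals of non-folded players): 55, 110, 173, 210
Layer 1-55: 55 each from A, B, C, D, E = 55*5 = 275 chips; eligible A, B, C, D, E
Layer 56-110: 55 each from A, B, D, E = 55*4 = 220 chips; eligible A, B, D, E
Layer 111-173: 63 each from B, D, E = 63*3 = 189 chips; eligible B, D, E
Layer 174-210: 37 each from B, D = 37*2 = 74 chips; eligible B, D

Pot 1: 275 chips, eligible: A, B, C, D, E
Pot 2: 220 chips, eligible: A, B, D, E
Pot 3: 189 chips, eligible: B, D, E
Pot 4: 74 chips, eligible: B, D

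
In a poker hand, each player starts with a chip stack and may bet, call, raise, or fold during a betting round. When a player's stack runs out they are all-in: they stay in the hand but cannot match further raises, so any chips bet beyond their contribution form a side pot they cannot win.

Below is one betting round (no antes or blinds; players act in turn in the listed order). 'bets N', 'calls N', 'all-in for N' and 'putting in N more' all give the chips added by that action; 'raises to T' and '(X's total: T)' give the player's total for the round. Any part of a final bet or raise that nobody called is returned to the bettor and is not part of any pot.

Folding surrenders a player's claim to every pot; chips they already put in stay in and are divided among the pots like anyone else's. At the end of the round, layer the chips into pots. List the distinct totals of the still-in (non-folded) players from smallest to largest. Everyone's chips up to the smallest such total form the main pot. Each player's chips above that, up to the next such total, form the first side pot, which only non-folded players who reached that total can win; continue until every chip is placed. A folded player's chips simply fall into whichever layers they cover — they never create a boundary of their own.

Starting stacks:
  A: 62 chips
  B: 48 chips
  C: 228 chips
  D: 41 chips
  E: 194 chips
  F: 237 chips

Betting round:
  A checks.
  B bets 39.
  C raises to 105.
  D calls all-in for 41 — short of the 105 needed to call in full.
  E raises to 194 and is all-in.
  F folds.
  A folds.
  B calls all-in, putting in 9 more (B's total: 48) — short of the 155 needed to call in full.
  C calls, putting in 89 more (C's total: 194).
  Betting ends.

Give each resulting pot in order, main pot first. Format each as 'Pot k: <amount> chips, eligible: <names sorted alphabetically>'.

Pot 1: 164 chips, eligible: B, C, D, E
Pot 2: 21 chips, eligible: B, C, E
Pot 3: 292 chips, eligible: C, E

Derivation:
Contributions: B=48, C=194, D=41, E=194
Folded: A, F
Pot levels (distinct totals of non-folded players): 41, 48, 194
Layer 1-41: 41 each from B, C, D, E = 41*4 = 164 chips; eligible B, C, D, E
Layer 42-48: 7 each from B, C, E = 7*3 = 21 chips; eligible B, C, E
Layer 49-194: 146 each from C, E = 146*2 = 292 chips; eligible C, E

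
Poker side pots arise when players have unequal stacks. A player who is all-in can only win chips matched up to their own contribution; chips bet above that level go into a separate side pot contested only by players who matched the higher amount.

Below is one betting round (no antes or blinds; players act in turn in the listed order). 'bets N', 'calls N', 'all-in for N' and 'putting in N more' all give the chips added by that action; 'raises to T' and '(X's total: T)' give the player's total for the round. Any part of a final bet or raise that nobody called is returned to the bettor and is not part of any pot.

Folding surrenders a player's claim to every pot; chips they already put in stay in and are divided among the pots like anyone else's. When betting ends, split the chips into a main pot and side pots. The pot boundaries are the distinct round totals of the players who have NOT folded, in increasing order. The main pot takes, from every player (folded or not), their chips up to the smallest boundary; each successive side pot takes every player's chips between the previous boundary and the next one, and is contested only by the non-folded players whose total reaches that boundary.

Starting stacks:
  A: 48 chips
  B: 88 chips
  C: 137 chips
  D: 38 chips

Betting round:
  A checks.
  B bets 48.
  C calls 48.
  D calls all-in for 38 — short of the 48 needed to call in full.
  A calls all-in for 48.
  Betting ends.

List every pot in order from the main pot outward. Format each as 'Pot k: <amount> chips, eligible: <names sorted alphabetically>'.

Pot 1: 152 chips, eligible: A, B, C, D
Pot 2: 30 chips, eligible: A, B, C

Derivation:
Contributions: A=48, B=48, C=48, D=38
Pot levels (distinct totals of non-folded players): 38, 48
Layer 1-38: 38 each from A, B, C, D = 38*4 = 152 chips; eligible A, B, C, D
Layer 39-48: 10 each from A, B, C = 10*3 = 30 chips; eligible A, B, C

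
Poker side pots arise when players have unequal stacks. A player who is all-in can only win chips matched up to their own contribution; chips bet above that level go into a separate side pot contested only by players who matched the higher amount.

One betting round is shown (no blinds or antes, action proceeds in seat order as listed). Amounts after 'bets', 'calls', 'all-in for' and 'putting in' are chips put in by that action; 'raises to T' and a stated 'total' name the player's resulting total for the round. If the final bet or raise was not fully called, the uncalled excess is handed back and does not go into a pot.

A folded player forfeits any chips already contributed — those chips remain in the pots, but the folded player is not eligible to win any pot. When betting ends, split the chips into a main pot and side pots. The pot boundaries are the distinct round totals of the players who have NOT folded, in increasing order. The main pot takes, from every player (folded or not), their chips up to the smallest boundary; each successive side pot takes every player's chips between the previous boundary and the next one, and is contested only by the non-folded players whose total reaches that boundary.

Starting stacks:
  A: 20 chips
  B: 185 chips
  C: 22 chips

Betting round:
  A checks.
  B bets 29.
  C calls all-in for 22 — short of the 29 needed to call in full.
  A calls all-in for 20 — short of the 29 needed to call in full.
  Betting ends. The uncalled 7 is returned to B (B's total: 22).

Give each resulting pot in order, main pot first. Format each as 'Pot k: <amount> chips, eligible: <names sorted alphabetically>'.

Contributions (after 7 returned to B): A=20, B=22, C=22
Pot levels (distinct totals of non-folded players): 20, 22
Layer 1-20: 20 each from A, B, C = 20*3 = 60 chips; eligible A, B, C
Layer 21-22: 2 each from B, C = 2*2 = 4 chips; eligible B, C

Pot 1: 60 chips, eligible: A, B, C
Pot 2: 4 chips, eligible: B, C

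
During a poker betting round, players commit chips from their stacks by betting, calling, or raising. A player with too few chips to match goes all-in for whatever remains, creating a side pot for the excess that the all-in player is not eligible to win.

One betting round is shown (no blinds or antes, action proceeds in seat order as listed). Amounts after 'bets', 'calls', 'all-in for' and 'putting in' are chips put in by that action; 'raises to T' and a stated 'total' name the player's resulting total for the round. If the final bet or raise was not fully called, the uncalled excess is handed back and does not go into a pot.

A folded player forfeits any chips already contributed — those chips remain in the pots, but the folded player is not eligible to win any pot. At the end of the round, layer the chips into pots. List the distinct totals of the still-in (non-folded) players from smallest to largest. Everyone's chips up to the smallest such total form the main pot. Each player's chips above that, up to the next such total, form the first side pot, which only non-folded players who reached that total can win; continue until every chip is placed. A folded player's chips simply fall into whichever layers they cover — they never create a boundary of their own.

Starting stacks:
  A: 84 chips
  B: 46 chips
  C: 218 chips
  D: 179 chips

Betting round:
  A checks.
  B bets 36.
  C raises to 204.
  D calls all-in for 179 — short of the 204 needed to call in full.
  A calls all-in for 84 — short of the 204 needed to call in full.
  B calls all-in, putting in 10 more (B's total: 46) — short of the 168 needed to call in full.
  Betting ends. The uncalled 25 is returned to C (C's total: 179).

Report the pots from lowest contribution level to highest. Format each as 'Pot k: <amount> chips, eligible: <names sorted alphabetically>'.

Contributions (after 25 returned to C): A=84, B=46, C=179, D=179
Pot levels (distinct totals of non-folded players): 46, 84, 179
Layer 1-46: 46 each from A, B, C, D = 46*4 = 184 chips; eligible A, B, C, D
Layer 47-84: 38 each from A, C, D = 38*3 = 114 chips; eligible A, C, D
Layer 85-179: 95 each from C, D = 95*2 = 190 chips; eligible C, D

Pot 1: 184 chips, eligible: A, B, C, D
Pot 2: 114 chips, eligible: A, C, D
Pot 3: 190 chips, eligible: C, D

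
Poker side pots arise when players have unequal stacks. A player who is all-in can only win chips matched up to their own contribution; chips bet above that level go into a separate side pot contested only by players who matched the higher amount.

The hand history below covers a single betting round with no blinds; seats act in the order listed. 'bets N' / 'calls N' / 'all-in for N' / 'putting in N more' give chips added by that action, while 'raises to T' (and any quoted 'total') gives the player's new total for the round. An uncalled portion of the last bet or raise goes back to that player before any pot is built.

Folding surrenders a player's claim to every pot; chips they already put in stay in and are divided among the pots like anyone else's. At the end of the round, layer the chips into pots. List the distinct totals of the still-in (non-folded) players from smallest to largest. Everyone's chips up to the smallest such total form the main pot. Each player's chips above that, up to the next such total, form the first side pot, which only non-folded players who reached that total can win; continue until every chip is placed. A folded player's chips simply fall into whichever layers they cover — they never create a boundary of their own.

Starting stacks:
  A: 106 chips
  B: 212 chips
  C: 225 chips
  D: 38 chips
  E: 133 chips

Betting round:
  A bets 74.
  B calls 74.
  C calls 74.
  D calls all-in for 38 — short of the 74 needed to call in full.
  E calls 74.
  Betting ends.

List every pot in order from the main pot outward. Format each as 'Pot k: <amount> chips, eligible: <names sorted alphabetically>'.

Contributions: A=74, B=74, C=74, D=38, E=74
Pot levels (distinct totals of non-folded players): 38, 74
Layer 1-38: 38 each from A, B, C, D, E = 38*5 = 190 chips; eligible A, B, C, D, E
Layer 39-74: 36 each from A, B, C, E = 36*4 = 144 chips; eligible A, B, C, E

Pot 1: 190 chips, eligible: A, B, C, D, E
Pot 2: 144 chips, eligible: A, B, C, E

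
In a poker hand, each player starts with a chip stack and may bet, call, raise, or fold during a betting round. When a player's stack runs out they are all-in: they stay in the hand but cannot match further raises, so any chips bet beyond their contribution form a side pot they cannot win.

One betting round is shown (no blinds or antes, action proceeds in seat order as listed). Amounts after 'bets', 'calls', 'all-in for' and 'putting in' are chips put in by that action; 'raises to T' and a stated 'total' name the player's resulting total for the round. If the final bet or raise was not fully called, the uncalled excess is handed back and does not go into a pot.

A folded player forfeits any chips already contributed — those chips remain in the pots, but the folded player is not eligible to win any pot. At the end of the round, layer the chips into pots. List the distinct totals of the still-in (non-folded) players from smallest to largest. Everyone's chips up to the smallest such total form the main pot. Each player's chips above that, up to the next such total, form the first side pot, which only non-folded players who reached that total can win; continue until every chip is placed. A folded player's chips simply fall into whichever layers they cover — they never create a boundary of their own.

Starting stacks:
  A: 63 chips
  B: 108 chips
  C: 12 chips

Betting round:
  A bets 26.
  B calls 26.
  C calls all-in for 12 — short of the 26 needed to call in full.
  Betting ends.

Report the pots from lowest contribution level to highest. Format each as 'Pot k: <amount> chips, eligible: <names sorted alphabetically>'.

Pot 1: 36 chips, eligible: A, B, C
Pot 2: 28 chips, eligible: A, B

Derivation:
Contributions: A=26, B=26, C=12
Pot levels (distinct totals of non-folded players): 12, 26
Layer 1-12: 12 each from A, B, C = 12*3 = 36 chips; eligible A, B, C
Layer 13-26: 14 each from A, B = 14*2 = 28 chips; eligible A, B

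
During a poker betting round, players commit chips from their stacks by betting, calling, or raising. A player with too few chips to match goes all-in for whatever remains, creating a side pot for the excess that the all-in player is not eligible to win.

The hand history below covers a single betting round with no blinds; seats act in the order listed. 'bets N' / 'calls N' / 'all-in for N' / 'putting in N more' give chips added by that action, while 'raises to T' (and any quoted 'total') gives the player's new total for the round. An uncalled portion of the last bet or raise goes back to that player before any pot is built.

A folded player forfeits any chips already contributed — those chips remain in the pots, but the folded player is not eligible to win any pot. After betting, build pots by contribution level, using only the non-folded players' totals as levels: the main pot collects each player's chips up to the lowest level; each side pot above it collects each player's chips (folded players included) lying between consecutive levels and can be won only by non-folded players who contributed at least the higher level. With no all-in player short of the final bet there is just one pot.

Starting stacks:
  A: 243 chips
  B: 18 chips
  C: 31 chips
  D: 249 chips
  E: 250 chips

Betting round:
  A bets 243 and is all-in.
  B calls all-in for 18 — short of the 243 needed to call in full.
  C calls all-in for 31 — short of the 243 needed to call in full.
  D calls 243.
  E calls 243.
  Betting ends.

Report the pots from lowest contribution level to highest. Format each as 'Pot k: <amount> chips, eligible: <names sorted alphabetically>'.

Contributions: A=243, B=18, C=31, D=243, E=243
Pot levels (distinct totals of non-folded players): 18, 31, 243
Layer 1-18: 18 each from A, B, C, D, E = 18*5 = 90 chips; eligible A, B, C, D, E
Layer 19-31: 13 each from A, C, D, E = 13*4 = 52 chips; eligible A, C, D, E
Layer 32-243: 212 each from A, D, E = 212*3 = 636 chips; eligible A, D, E

Pot 1: 90 chips, eligible: A, B, C, D, E
Pot 2: 52 chips, eligible: A, C, D, E
Pot 3: 636 chips, eligible: A, D, E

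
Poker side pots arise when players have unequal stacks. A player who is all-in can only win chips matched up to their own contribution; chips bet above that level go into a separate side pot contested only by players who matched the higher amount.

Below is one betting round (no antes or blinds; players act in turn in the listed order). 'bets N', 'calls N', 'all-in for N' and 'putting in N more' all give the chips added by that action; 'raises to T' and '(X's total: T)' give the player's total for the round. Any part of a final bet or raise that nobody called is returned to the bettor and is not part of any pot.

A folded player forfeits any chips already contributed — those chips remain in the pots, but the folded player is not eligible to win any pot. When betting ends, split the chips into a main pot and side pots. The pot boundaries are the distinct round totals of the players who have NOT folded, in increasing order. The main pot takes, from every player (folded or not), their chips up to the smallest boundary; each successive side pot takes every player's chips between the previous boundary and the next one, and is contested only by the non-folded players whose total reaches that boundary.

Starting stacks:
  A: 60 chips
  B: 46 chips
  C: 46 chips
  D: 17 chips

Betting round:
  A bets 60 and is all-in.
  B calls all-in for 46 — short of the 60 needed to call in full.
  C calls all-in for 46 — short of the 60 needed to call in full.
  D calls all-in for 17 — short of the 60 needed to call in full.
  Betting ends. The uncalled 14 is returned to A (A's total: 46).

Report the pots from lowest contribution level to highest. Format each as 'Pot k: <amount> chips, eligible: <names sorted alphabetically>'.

Contributions (after 14 returned to A): A=46, B=46, C=46, D=17
Pot levels (distinct totals of non-folded players): 17, 46
Layer 1-17: 17 each from A, B, C, D = 17*4 = 68 chips; eligible A, B, C, D
Layer 18-46: 29 each from A, B, C = 29*3 = 87 chips; eligible A, B, C

Pot 1: 68 chips, eligible: A, B, C, D
Pot 2: 87 chips, eligible: A, B, C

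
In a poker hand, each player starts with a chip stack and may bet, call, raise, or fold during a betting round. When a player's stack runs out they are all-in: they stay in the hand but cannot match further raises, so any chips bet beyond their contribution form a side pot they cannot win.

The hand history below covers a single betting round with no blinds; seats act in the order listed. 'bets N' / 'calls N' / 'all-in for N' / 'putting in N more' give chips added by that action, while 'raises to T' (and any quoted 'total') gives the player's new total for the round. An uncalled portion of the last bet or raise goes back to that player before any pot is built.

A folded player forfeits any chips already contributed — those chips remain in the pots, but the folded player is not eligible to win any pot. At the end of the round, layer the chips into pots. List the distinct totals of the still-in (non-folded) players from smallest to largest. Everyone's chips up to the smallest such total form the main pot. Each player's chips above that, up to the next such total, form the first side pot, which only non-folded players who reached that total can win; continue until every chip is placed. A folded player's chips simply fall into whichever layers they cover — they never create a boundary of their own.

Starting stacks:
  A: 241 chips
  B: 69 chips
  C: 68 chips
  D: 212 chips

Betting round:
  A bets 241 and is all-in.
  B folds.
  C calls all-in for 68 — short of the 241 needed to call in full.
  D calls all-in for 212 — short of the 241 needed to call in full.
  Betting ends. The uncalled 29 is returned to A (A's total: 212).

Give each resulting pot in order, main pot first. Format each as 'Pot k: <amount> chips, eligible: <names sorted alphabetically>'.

Pot 1: 204 chips, eligible: A, C, D
Pot 2: 288 chips, eligible: A, D

Derivation:
Contributions (after 29 returned to A): A=212, C=68, D=212
Folded: B
Pot levels (distinct totals of non-folded players): 68, 212
Layer 1-68: 68 each from A, C, D = 68*3 = 204 chips; eligible A, C, D
Layer 69-212: 144 each from A, D = 144*2 = 288 chips; eligible A, D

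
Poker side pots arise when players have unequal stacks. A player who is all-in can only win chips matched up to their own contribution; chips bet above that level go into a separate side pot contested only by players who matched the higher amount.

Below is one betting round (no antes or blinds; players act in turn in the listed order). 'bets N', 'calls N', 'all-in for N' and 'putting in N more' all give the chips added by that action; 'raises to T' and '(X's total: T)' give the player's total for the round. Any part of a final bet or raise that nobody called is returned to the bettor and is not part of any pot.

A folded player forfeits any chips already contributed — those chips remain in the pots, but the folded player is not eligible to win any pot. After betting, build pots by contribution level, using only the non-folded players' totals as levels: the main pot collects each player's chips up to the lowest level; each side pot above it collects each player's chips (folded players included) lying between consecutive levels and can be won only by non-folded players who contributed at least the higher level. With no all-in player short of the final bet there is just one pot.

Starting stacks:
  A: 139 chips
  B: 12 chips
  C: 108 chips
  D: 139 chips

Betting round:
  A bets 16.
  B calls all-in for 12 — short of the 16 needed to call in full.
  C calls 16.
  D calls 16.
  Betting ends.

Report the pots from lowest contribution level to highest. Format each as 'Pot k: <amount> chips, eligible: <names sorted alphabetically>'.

Pot 1: 48 chips, eligible: A, B, C, D
Pot 2: 12 chips, eligible: A, C, D

Derivation:
Contributions: A=16, B=12, C=16, D=16
Pot levels (distinct totals of non-folded players): 12, 16
Layer 1-12: 12 each from A, B, C, D = 12*4 = 48 chips; eligible A, B, C, D
Layer 13-16: 4 each from A, C, D = 4*3 = 12 chips; eligible A, C, D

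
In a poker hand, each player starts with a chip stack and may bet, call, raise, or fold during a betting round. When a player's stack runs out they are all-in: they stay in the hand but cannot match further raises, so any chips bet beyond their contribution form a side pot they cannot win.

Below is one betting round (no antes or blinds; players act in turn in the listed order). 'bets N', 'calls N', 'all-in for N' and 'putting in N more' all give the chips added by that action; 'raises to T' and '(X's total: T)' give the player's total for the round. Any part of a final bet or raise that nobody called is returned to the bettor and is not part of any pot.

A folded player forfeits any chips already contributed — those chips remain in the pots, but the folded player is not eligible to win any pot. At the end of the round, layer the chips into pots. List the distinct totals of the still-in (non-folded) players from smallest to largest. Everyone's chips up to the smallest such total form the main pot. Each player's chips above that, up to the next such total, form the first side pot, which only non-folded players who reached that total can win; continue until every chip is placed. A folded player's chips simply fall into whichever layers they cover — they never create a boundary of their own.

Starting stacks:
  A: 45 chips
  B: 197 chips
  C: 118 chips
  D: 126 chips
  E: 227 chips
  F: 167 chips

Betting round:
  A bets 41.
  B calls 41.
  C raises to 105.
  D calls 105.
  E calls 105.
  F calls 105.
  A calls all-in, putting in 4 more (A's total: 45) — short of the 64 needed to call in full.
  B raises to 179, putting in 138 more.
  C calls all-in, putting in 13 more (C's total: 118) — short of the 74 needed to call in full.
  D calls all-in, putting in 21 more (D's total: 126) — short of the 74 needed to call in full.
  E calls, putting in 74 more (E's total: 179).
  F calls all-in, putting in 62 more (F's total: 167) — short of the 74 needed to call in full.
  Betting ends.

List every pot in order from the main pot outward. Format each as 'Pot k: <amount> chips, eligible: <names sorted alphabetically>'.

Contributions: A=45, B=179, C=118, D=126, E=179, F=167
Pot levels (distinct totals of non-folded players): 45, 118, 126, 167, 179
Layer 1-45: 45 each from A, B, C, D, E, F = 45*6 = 270 chips; eligible A, B, C, D, E, F
Layer 46-118: 73 each from B, C, D, E, F = 73*5 = 365 chips; eligible B, C, D, E, F
Layer 119-126: 8 each from B, D, E, F = 8*4 = 32 chips; eligible B, D, E, F
Layer 127-167: 41 each from B, E, F = 41*3 = 123 chips; eligible B, E, F
Layer 168-179: 12 each from B, E = 12*2 = 24 chips; eligible B, E

Pot 1: 270 chips, eligible: A, B, C, D, E, F
Pot 2: 365 chips, eligible: B, C, D, E, F
Pot 3: 32 chips, eligible: B, D, E, F
Pot 4: 123 chips, eligible: B, E, F
Pot 5: 24 chips, eligible: B, E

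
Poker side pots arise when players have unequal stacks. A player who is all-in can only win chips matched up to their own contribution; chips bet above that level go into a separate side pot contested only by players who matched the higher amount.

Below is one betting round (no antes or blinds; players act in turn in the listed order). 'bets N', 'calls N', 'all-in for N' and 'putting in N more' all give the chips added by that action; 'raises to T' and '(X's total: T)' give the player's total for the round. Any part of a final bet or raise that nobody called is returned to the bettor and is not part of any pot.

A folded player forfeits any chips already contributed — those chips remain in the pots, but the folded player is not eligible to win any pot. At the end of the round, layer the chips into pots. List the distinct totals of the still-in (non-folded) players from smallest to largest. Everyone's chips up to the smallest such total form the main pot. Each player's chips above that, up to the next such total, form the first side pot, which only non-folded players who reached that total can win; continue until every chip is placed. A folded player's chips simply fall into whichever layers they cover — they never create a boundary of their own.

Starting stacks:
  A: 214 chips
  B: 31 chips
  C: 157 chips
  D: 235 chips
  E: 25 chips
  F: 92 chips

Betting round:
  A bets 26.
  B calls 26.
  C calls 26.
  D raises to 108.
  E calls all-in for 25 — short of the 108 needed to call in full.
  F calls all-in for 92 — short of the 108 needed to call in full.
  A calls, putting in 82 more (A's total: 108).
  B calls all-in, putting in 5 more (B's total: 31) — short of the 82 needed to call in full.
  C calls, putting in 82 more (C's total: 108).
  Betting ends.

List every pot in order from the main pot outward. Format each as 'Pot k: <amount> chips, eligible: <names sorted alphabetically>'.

Contributions: A=108, B=31, C=108, D=108, E=25, F=92
Pot levels (distinct totals of non-folded players): 25, 31, 92, 108
Layer 1-25: 25 each from A, B, C, D, E, F = 25*6 = 150 chips; eligible A, B, C, D, E, F
Layer 26-31: 6 each from A, B, C, D, F = 6*5 = 30 chips; eligible A, B, C, D, F
Layer 32-92: 61 each from A, C, D, F = 61*4 = 244 chips; eligible A, C, D, F
Layer 93-108: 16 each from A, C, D = 16*3 = 48 chips; eligible A, C, D

Pot 1: 150 chips, eligible: A, B, C, D, E, F
Pot 2: 30 chips, eligible: A, B, C, D, F
Pot 3: 244 chips, eligible: A, C, D, F
Pot 4: 48 chips, eligible: A, C, D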